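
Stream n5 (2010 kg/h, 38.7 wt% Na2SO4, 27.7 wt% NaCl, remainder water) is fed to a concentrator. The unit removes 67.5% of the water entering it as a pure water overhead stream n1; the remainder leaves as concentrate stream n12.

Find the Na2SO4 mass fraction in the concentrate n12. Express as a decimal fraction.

0.501

Na2SO4 is not removed: 2010×0.387 = 777.87 kg/h of Na2SO4 enters n12.
water entering = 2010×0.336 = 675.36 kg/h; overhead removed = 0.675×675.36 = 455.87 kg/h.
Concentrate = 2010 − 455.87 = 1554.1 kg/h.
Mass fraction = 777.87/1554.1 = 0.501.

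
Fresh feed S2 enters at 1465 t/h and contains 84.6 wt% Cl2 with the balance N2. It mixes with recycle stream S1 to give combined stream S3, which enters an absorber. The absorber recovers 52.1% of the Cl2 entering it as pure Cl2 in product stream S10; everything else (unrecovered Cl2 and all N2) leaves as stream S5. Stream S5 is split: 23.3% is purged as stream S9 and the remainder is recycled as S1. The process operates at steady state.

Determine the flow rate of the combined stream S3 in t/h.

2927 t/h

N2 enters only via S2 and leaves only via the purge: 1465×0.154 = 0.233×(N2 in S5), and the absorber passes all N2, so N2 in S3 = N2 in S5 = 968.28 t/h.
Cl2 in S3: m_A = 1465×0.846 + (1−0.233)·(1−0.521)·m_A, so m_A = 1239.4/0.6326 = 1959.2 t/h.
S3 = 1959.2 + 968.28 = 2927.5 t/h.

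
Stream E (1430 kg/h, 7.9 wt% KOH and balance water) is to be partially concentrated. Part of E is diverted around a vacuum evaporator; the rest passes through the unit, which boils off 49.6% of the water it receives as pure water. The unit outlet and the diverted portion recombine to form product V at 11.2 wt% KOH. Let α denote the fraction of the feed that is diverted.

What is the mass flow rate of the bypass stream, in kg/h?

All 1430×0.079 = 112.97 kg/h of KOH reaches V, so V = 112.97/0.112 = 1008.7 kg/h and vapour = 421.34 kg/h.
The evaporator receives (1−α)·1430 of feed at 0.921 water and removes 0.496 of that water:
0.496×0.921×(1−α)×1430 = 421.34
(1−α) = 421.34/653.25 = 0.6450;  α = 0.3550.
Bypass flow = 0.3550×1430 = 507.66 kg/h.

507.7 kg/h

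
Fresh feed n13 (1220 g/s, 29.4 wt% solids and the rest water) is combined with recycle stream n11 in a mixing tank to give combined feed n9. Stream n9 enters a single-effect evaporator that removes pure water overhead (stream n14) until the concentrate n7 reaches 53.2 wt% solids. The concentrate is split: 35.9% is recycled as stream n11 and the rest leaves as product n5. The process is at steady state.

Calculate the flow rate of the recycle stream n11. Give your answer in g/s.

377.6 g/s

Overall solids balance (none leaves overhead): solids in fresh feed = solids in product, i.e. 1220×0.294 = (1−0.359)·n7·0.532.
n7 = 358.68/(0.532×0.641) = 1051.8 g/s.
Recycle n11 = 0.359×1051.8 = 377.6 g/s.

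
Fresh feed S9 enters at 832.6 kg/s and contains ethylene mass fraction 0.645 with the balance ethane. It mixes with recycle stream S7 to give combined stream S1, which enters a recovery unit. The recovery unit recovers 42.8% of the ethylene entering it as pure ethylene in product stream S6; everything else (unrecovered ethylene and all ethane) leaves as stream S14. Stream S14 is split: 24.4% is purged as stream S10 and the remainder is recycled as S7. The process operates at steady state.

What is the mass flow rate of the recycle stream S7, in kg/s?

1325 kg/s

ethane enters only via S9 and leaves only via the purge: 832.6×0.355 = 0.244×(ethane in S14), and the recovery unit passes all ethane, so ethane in S1 = ethane in S14 = 1211.4 kg/s.
ethylene in S1: m_A = 832.6×0.645 + (1−0.244)·(1−0.428)·m_A, so m_A = 537.03/0.5676 = 946.19 kg/s.
S14 = (1−0.428)×946.19 + 1211.4 = 1752.6 kg/s.
Recycle S7 = (1−0.244)×1752.6 = 1325 kg/s.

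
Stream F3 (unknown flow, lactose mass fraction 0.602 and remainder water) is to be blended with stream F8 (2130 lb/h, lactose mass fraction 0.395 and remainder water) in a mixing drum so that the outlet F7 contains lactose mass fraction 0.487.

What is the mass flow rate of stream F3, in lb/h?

Let F3 be the unknown flow. Total out = 2130 + F3.
lactose balance: 841.35 + 0.602·F3 = 0.487·(2130 + F3)
(0.602 − 0.487)·F3 = 0.487×2130 − 841.35 = 195.96
F3 = 195.96 / 0.115 = 1704 lb/h

1704 lb/h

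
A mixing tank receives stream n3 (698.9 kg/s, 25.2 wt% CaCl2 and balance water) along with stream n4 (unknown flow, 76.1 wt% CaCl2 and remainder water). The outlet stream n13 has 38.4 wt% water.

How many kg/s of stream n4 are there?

Let n4 be the unknown flow. Total out = 698.9 + n4.
water balance: 522.78 + 0.239·n4 = 0.384·(698.9 + n4)
(0.239 − 0.384)·n4 = 0.384×698.9 − 522.78 = -254.4
n4 = -254.4 / -0.145 = 1754.5 kg/s

1754 kg/s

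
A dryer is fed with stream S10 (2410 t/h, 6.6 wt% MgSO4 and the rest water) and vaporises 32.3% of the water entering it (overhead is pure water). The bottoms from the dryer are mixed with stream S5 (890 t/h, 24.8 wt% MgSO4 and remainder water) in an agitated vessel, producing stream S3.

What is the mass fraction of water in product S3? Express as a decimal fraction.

Vapour removed = 0.323×0.934×2410 = 727.05 t/h; concentrate = 1682.9 t/h.
water reaching the mixer = 1523.9 (from concentrate) + 890×0.752 = 2193.2 t/h.
Product flow = 1682.9 + 890 = 2572.9 t/h; water fraction = 0.852.

0.852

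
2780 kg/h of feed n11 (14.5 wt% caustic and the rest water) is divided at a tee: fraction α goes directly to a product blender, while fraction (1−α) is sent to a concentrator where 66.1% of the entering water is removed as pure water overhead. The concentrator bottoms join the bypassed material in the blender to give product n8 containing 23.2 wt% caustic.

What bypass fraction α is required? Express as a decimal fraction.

0.336

All 2780×0.145 = 403.1 kg/h of caustic reaches n8, so n8 = 403.1/0.232 = 1737.5 kg/h and vapour = 1042.5 kg/h.
The evaporator receives (1−α)·2780 of feed at 0.855 water and removes 0.661 of that water:
0.661×0.855×(1−α)×2780 = 1042.5
(1−α) = 1042.5/1571.1 = 0.6635;  α = 0.3365.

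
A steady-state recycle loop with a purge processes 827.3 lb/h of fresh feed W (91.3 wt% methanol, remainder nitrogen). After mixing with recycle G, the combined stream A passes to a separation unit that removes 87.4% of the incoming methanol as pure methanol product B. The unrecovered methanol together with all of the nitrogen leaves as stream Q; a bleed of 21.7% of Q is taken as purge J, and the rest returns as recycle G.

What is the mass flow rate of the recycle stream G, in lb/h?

342.4 lb/h

nitrogen enters only via W and leaves only via the purge: 827.3×0.087 = 0.217×(nitrogen in Q), and the separation unit passes all nitrogen, so nitrogen in A = nitrogen in Q = 331.68 lb/h.
methanol in A: m_A = 827.3×0.913 + (1−0.217)·(1−0.874)·m_A, so m_A = 755.32/0.9013 = 838 lb/h.
Q = (1−0.874)×838 + 331.68 = 437.27 lb/h.
Recycle G = (1−0.217)×437.27 = 342.38 lb/h.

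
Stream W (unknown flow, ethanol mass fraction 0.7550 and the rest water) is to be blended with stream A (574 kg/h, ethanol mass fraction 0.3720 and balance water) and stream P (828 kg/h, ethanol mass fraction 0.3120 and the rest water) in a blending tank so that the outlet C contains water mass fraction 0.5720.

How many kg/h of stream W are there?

Let W be the unknown flow. Total out = 1402 + W.
water balance: 930.14 + 0.245·W = 0.572·(1402 + W)
(0.245 − 0.572)·W = 0.572×1402 − 930.14 = -128.19
W = -128.19 / -0.327 = 392.02 kg/h

392 kg/h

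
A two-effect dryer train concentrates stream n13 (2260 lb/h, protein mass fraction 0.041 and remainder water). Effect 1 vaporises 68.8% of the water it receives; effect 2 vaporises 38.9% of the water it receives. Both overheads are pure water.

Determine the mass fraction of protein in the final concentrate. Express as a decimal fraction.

0.183

water in feed = 2260×0.959 = 2167.3 lb/h.
After stage 1: water left = (1−0.688)×2167.3 = 676.21; stream total = 768.87 lb/h.
After stage 2: water left = (1−0.389)×676.21 = 413.16; final concentrate = 505.82 lb/h.
protein fraction = 92.66/505.82 = 0.183.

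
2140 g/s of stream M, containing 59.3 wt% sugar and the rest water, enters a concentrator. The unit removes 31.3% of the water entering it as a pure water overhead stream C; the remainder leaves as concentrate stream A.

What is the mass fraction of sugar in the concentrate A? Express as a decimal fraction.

sugar is not removed: 2140×0.593 = 1269 g/s of sugar enters A.
water entering = 2140×0.407 = 870.98 g/s; overhead removed = 0.313×870.98 = 272.62 g/s.
Concentrate = 2140 − 272.62 = 1867.4 g/s.
Mass fraction = 1269/1867.4 = 0.680.

0.680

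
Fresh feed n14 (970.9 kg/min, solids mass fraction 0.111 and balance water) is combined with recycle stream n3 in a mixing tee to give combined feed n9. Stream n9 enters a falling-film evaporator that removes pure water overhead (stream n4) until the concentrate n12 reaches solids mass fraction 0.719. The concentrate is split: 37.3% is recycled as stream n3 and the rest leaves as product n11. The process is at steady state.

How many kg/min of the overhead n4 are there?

Overall solids balance (none leaves overhead): solids in fresh feed = solids in product, i.e. 970.9×0.111 = (1−0.373)·n12·0.719.
n12 = 107.77/(0.719×0.627) = 239.06 kg/min.
Recycle n3 = 0.373×239.06 = 89.168 kg/min.
Combined feed n9 = 970.9 + 89.168 = 1060.1 kg/min.
Overhead n4 = n9 − n12 = 1060.1 − 239.06 = 821.01 kg/min.

821 kg/min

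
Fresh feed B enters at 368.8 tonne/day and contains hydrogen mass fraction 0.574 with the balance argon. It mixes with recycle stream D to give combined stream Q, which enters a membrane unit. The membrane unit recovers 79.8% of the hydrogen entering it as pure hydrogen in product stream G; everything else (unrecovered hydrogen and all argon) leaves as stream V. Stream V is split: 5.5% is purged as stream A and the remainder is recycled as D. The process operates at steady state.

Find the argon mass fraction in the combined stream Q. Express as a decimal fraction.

0.916

argon enters only via B and leaves only via the purge: 368.8×0.426 = 0.055×(argon in V), and the membrane unit passes all argon, so argon in Q = argon in V = 2856.5 tonne/day.
hydrogen in Q: m_A = 368.8×0.574 + (1−0.055)·(1−0.798)·m_A, so m_A = 211.69/0.8091 = 261.63 tonne/day.
Q = 261.63 + 2856.5 = 3118.2 tonne/day.
argon fraction in Q = 2856.5/3118.2 = 0.916.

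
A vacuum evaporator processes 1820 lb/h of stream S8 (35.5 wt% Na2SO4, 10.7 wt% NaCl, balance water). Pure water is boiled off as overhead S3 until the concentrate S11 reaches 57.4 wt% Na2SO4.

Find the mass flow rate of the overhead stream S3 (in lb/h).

694.4 lb/h

Na2SO4 is conserved: 1820×0.355 = 646.1 lb/h all reports to the concentrate.
Concentrate = 646.1/(target fraction) = 1125.6 lb/h.
Overhead = 1820 − 1125.6 = 694.39 lb/h.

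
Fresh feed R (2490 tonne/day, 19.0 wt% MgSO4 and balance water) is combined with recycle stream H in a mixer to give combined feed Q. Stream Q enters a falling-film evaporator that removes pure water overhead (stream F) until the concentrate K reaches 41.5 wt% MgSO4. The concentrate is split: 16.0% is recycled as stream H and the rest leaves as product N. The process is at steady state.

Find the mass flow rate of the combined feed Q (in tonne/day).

2707 tonne/day

Overall MgSO4 balance (none leaves overhead): MgSO4 in fresh feed = MgSO4 in product, i.e. 2490×0.190 = (1−0.160)·K·0.415.
K = 473.1/(0.415×0.840) = 1357.1 tonne/day.
Recycle H = 0.160×1357.1 = 217.14 tonne/day.
Combined feed Q = 2490 + 217.14 = 2707.1 tonne/day.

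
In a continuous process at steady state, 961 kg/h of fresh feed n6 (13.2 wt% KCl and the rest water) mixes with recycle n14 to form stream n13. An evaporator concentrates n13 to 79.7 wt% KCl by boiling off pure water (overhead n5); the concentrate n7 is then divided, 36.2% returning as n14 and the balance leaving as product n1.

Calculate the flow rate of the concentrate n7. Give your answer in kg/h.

249.5 kg/h

Overall KCl balance (none leaves overhead): KCl in fresh feed = KCl in product, i.e. 961×0.132 = (1−0.362)·n7·0.797.
n7 = 126.85/(0.797×0.638) = 249.47 kg/h.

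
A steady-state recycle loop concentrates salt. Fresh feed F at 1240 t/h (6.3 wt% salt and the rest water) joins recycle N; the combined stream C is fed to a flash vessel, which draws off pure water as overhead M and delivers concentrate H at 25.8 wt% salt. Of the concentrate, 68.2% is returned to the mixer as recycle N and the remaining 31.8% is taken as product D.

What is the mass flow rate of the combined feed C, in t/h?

Overall salt balance (none leaves overhead): salt in fresh feed = salt in product, i.e. 1240×0.063 = (1−0.682)·H·0.258.
H = 78.12/(0.258×0.318) = 952.17 t/h.
Recycle N = 0.682×952.17 = 649.38 t/h.
Combined feed C = 1240 + 649.38 = 1889.4 t/h.

1889 t/h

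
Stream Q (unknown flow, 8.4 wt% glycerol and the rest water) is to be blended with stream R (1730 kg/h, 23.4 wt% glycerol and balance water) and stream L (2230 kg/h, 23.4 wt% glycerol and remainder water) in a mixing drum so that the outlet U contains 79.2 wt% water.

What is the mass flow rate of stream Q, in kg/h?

Let Q be the unknown flow. Total out = 3960 + Q.
water balance: 3033.4 + 0.916·Q = 0.792·(3960 + Q)
(0.916 − 0.792)·Q = 0.792×3960 − 3033.4 = 102.96
Q = 102.96 / 0.124 = 830.32 kg/h

830.3 kg/h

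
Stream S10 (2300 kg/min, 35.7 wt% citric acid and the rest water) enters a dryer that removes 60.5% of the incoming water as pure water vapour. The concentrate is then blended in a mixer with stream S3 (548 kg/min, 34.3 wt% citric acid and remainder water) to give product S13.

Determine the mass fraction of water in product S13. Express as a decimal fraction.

0.4834

Vapour removed = 0.605×0.643×2300 = 894.73 kg/min; concentrate = 1405.3 kg/min.
water reaching the mixer = 584.17 (from concentrate) + 548×0.657 = 944.2 kg/min.
Product flow = 1405.3 + 548 = 1953.3 kg/min; water fraction = 0.4834.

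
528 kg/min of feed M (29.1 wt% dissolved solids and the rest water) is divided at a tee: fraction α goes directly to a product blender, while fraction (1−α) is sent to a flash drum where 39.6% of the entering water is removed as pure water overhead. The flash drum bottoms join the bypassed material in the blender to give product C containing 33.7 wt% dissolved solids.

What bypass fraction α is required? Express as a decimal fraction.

All 528×0.291 = 153.65 kg/min of dissolved solids reaches C, so C = 153.65/0.337 = 455.93 kg/min and vapour = 72.071 kg/min.
The evaporator receives (1−α)·528 of feed at 0.709 water and removes 0.396 of that water:
0.396×0.709×(1−α)×528 = 72.071
(1−α) = 72.071/148.24 = 0.4862;  α = 0.5138.

0.514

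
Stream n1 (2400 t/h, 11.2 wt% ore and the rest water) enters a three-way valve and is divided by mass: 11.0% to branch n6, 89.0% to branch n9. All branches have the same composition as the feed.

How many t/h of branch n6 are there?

264 t/h

Branch n6 flow = 0.110×2400 = 264 t/h.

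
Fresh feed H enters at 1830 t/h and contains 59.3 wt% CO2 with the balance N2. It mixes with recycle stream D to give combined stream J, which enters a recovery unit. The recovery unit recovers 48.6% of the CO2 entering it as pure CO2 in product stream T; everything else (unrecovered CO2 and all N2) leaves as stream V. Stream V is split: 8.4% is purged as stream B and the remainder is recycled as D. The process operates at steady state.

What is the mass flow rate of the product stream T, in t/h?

996.6 t/h

CO2 in J: m_A = 1830×0.593 + (1−0.084)·(1−0.486)·m_A, so m_A = 1085.2/0.5292 = 2050.7 t/h.
Product T = 0.486×2050.7 = 996.65 t/h.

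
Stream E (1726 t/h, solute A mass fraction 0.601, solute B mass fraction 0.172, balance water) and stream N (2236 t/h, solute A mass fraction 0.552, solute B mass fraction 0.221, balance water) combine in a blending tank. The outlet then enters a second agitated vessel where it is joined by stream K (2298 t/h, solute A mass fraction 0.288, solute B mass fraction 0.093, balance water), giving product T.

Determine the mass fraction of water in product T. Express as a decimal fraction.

0.371

Overall, product flow = 6260 t/h.
water in = 1726×0.227 + 2236×0.227 + 2298×0.619 = 2321.8 t/h.
water fraction in T = 0.371.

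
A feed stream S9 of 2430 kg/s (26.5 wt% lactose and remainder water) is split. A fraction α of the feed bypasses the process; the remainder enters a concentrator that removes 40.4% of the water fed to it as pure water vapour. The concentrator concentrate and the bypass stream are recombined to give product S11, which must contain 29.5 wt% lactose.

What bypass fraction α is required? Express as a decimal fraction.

All 2430×0.265 = 643.95 kg/s of lactose reaches S11, so S11 = 643.95/0.295 = 2182.9 kg/s and vapour = 247.12 kg/s.
The evaporator receives (1−α)·2430 of feed at 0.735 water and removes 0.404 of that water:
0.404×0.735×(1−α)×2430 = 247.12
(1−α) = 247.12/721.56 = 0.3425;  α = 0.6575.

0.658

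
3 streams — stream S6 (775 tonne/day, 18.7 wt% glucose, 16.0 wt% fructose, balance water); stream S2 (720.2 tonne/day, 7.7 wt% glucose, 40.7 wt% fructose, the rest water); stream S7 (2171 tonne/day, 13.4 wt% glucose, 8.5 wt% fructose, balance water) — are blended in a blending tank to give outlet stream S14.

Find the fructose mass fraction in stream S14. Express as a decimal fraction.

Total flow out = 775 + 720.2 + 2171 = 3666.2 tonne/day.
fructose in = 775×0.160 + 720.2×0.407 + 2171×0.085 = 601.66 tonne/day.
fructose mass fraction in S14 = 601.66/3666.2 = 0.164.

0.164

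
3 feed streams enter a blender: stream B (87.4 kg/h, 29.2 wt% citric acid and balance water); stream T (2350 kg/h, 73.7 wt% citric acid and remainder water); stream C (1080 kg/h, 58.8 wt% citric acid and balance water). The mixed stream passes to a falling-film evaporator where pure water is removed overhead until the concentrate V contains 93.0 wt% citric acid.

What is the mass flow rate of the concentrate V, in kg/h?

2573 kg/h

citric acid entering = 87.4×0.292 + 2350×0.737 + 1080×0.588 = 2392.5 kg/h.
All citric acid reports to V, so V = 2392.5/0.930 = 2572.6 kg/h.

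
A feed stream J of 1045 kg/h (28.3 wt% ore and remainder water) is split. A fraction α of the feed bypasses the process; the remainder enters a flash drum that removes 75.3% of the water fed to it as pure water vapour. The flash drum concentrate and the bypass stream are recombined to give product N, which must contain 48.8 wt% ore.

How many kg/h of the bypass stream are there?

231.9 kg/h

All 1045×0.283 = 295.73 kg/h of ore reaches N, so N = 295.73/0.488 = 606.01 kg/h and vapour = 438.99 kg/h.
The evaporator receives (1−α)·1045 of feed at 0.717 water and removes 0.753 of that water:
0.753×0.717×(1−α)×1045 = 438.99
(1−α) = 438.99/564.2 = 0.7781;  α = 0.2219.
Bypass flow = 0.2219×1045 = 231.91 kg/h.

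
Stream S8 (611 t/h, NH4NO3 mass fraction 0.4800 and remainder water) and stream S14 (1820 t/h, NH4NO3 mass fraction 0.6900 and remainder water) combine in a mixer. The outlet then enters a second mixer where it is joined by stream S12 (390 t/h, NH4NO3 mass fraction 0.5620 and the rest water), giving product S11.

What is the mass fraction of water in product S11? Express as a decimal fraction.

Overall, product flow = 2821 t/h.
water in = 611×0.520 + 1820×0.310 + 390×0.438 = 1052.7 t/h.
water fraction in S11 = 0.3732.

0.3732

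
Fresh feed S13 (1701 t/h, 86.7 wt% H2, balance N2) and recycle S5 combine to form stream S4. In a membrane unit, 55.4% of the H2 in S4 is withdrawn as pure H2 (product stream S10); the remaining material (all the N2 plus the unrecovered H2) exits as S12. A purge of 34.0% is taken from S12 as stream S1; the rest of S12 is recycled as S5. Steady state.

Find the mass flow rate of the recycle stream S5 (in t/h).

N2 enters only via S13 and leaves only via the purge: 1701×0.133 = 0.340×(N2 in S12), and the membrane unit passes all N2, so N2 in S4 = N2 in S12 = 665.39 t/h.
H2 in S4: m_A = 1701×0.867 + (1−0.340)·(1−0.554)·m_A, so m_A = 1474.8/0.7056 = 2090 t/h.
S12 = (1−0.554)×2090 + 665.39 = 1597.5 t/h.
Recycle S5 = (1−0.340)×1597.5 = 1054.4 t/h.

1054 t/h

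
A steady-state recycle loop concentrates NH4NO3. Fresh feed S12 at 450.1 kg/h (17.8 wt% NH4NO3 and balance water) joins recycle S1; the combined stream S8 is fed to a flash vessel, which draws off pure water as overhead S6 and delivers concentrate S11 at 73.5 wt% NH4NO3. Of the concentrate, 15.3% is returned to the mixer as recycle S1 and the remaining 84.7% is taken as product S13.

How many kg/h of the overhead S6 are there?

Overall NH4NO3 balance (none leaves overhead): NH4NO3 in fresh feed = NH4NO3 in product, i.e. 450.1×0.178 = (1−0.153)·S11·0.735.
S11 = 80.118/(0.735×0.847) = 128.69 kg/h.
Recycle S1 = 0.153×128.69 = 19.69 kg/h.
Combined feed S8 = 450.1 + 19.69 = 469.79 kg/h.
Overhead S6 = S8 − S11 = 469.79 − 128.69 = 341.1 kg/h.

341.1 kg/h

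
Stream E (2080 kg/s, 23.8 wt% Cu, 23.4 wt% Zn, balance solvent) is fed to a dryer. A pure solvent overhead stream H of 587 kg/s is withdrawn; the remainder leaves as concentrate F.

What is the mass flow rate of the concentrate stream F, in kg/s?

Concentrate = 2080 − 587 = 1493 kg/s.

1493 kg/s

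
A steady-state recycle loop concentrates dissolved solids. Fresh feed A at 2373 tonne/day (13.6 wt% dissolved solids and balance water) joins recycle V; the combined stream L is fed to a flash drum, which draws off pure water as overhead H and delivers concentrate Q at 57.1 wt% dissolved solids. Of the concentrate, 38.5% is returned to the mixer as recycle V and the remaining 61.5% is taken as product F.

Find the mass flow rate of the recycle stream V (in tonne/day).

Overall dissolved solids balance (none leaves overhead): dissolved solids in fresh feed = dissolved solids in product, i.e. 2373×0.136 = (1−0.385)·Q·0.571.
Q = 322.73/(0.571×0.615) = 919.02 tonne/day.
Recycle V = 0.385×919.02 = 353.82 tonne/day.

353.8 tonne/day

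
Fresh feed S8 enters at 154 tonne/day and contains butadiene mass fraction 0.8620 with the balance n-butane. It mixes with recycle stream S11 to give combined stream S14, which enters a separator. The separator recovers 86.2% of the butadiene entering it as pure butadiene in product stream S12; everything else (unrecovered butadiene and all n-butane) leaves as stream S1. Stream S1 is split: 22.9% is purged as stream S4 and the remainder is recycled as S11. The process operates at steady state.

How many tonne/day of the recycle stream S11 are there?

87.36 tonne/day

n-butane enters only via S8 and leaves only via the purge: 154×0.138 = 0.229×(n-butane in S1), and the separator passes all n-butane, so n-butane in S14 = n-butane in S1 = 92.803 tonne/day.
butadiene in S14: m_A = 154×0.862 + (1−0.229)·(1−0.862)·m_A, so m_A = 132.75/0.8936 = 148.55 tonne/day.
S1 = (1−0.862)×148.55 + 92.803 = 113.3 tonne/day.
Recycle S11 = (1−0.229)×113.3 = 87.357 tonne/day.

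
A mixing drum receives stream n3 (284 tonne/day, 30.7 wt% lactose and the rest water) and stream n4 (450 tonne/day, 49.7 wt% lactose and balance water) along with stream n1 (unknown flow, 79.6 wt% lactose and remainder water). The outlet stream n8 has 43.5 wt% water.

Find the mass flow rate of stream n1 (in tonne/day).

449.7 tonne/day

Let n1 be the unknown flow. Total out = 734 + n1.
water balance: 423.16 + 0.204·n1 = 0.435·(734 + n1)
(0.204 − 0.435)·n1 = 0.435×734 − 423.16 = -103.87
n1 = -103.87 / -0.231 = 449.66 tonne/day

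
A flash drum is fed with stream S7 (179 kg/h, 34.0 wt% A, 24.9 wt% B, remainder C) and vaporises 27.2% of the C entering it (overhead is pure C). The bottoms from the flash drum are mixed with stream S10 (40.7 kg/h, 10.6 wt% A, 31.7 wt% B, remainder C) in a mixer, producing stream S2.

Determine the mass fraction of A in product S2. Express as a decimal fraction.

Vapour removed = 0.272×0.411×179 = 20.011 kg/h; concentrate = 158.99 kg/h.
A reaching the mixer = 60.86 (from concentrate) + 40.7×0.106 = 65.174 kg/h.
Product flow = 158.99 + 40.7 = 199.69 kg/h; A fraction = 0.326.

0.326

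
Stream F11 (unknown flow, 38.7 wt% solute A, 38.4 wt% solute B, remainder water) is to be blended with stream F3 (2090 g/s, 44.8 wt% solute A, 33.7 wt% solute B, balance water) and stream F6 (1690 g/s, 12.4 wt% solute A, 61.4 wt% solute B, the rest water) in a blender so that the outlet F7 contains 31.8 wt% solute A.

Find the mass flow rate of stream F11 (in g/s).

Let F11 be the unknown flow. Total out = 3780 + F11.
solute A balance: 1145.9 + 0.387·F11 = 0.318·(3780 + F11)
(0.387 − 0.318)·F11 = 0.318×3780 − 1145.9 = 56.16
F11 = 56.16 / 0.069 = 813.91 g/s

813.9 g/s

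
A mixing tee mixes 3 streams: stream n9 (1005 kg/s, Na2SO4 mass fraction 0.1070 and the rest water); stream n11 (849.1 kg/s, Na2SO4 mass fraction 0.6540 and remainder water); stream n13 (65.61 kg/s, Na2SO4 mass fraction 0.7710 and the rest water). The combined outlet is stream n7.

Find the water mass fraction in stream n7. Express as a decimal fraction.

Total flow out = 1005 + 849.1 + 65.61 = 1919.7 kg/s.
water in = 1005×0.893 + 849.1×0.346 + 65.61×0.229 = 1206.3 kg/s.
water mass fraction in n7 = 1206.3/1919.7 = 0.6284.

0.6284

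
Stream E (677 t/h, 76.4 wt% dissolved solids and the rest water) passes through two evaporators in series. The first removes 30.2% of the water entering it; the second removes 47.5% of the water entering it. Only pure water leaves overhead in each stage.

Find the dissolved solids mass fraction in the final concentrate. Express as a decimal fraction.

0.8983

water in feed = 677×0.236 = 159.77 t/h.
After stage 1: water left = (1−0.302)×159.77 = 111.52; stream total = 628.75 t/h.
After stage 2: water left = (1−0.475)×111.52 = 58.548; final concentrate = 575.78 t/h.
dissolved solids fraction = 517.23/575.78 = 0.8983.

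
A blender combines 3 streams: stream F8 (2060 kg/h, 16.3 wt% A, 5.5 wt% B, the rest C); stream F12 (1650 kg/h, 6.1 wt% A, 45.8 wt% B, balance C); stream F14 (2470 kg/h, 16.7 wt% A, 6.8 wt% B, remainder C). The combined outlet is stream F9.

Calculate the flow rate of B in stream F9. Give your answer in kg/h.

B out = B in = 2060×0.055 + 1650×0.458 + 2470×0.068 = 1037 kg/h.

1037 kg/h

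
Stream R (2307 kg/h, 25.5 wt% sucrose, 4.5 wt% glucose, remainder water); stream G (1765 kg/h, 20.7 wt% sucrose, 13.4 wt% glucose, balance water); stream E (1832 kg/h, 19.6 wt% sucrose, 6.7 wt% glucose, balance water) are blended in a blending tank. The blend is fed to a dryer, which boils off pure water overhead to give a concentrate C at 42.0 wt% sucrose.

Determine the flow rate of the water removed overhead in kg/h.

2778 kg/h

sucrose entering = 2307×0.255 + 1765×0.207 + 1832×0.196 = 1312.7 kg/h.
All sucrose reports to C, so C = 1312.7/0.420 = 3125.5 kg/h.
Total feed = 5904 kg/h; overhead = 5904 − 3125.5 = 2778.5 kg/h.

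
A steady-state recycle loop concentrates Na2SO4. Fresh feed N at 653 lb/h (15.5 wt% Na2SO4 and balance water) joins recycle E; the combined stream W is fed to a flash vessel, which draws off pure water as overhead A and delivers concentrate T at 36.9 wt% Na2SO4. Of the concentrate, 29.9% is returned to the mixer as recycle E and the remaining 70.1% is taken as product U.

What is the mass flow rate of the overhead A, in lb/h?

378.7 lb/h

Overall Na2SO4 balance (none leaves overhead): Na2SO4 in fresh feed = Na2SO4 in product, i.e. 653×0.155 = (1−0.299)·T·0.369.
T = 101.22/(0.369×0.701) = 391.29 lb/h.
Recycle E = 0.299×391.29 = 117 lb/h.
Combined feed W = 653 + 117 = 770 lb/h.
Overhead A = W − T = 770 − 391.29 = 378.7 lb/h.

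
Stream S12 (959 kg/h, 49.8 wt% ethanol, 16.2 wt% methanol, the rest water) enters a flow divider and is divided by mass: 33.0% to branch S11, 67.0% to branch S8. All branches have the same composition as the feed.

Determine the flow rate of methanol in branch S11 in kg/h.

51.27 kg/h

Branch S11 total = 0.330×959 = 316.47 kg/h.
methanol in S11 = 0.162×316.47 = 51.268 kg/h.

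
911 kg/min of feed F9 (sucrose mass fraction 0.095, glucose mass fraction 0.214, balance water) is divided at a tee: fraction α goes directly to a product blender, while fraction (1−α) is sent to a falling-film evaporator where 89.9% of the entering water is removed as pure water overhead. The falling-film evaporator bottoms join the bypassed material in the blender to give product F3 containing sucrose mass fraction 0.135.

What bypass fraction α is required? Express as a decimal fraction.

0.523

All 911×0.095 = 86.545 kg/min of sucrose reaches F3, so F3 = 86.545/0.135 = 641.07 kg/min and vapour = 269.93 kg/min.
The evaporator receives (1−α)·911 of feed at 0.691 water and removes 0.899 of that water:
0.899×0.691×(1−α)×911 = 269.93
(1−α) = 269.93/565.92 = 0.4770;  α = 0.5230.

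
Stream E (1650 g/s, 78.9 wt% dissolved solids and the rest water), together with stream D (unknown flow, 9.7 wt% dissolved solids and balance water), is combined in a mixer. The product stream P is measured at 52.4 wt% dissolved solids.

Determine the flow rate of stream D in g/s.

1024 g/s

Let D be the unknown flow. Total out = 1650 + D.
dissolved solids balance: 1301.9 + 0.097·D = 0.524·(1650 + D)
(0.097 − 0.524)·D = 0.524×1650 − 1301.9 = -437.25
D = -437.25 / -0.427 = 1024 g/s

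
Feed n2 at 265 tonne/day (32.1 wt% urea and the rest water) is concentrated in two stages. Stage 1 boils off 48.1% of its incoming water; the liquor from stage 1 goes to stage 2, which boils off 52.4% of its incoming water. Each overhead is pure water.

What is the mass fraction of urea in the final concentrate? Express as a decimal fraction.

0.657

water in feed = 265×0.679 = 179.94 tonne/day.
After stage 1: water left = (1−0.481)×179.94 = 93.386; stream total = 178.45 tonne/day.
After stage 2: water left = (1−0.524)×93.386 = 44.452; final concentrate = 129.52 tonne/day.
urea fraction = 85.065/129.52 = 0.657.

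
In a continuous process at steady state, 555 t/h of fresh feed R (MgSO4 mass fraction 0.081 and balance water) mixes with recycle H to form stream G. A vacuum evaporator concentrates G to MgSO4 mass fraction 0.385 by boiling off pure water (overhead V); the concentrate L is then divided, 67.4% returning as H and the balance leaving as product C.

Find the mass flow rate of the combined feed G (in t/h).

796.4 t/h

Overall MgSO4 balance (none leaves overhead): MgSO4 in fresh feed = MgSO4 in product, i.e. 555×0.081 = (1−0.674)·L·0.385.
L = 44.955/(0.385×0.326) = 358.18 t/h.
Recycle H = 0.674×358.18 = 241.41 t/h.
Combined feed G = 555 + 241.41 = 796.41 t/h.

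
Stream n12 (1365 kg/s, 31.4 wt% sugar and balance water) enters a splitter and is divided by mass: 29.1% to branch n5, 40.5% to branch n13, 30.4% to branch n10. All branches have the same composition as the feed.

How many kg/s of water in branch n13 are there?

379.2 kg/s

Branch n13 total = 0.405×1365 = 552.83 kg/s.
water in n13 = 0.686×552.83 = 379.24 kg/s.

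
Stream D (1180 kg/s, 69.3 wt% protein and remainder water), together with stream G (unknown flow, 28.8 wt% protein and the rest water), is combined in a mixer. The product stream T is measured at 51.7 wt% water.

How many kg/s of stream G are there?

Let G be the unknown flow. Total out = 1180 + G.
water balance: 362.26 + 0.712·G = 0.517·(1180 + G)
(0.712 − 0.517)·G = 0.517×1180 − 362.26 = 247.8
G = 247.8 / 0.195 = 1270.8 kg/s

1271 kg/s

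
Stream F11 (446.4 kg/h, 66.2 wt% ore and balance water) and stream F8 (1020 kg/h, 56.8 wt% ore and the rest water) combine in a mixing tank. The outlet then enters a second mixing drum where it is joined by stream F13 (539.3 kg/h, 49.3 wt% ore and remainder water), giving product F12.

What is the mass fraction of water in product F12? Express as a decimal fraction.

Overall, product flow = 2005.7 kg/h.
water in = 446.4×0.338 + 1020×0.432 + 539.3×0.507 = 864.95 kg/h.
water fraction in F12 = 0.431.

0.431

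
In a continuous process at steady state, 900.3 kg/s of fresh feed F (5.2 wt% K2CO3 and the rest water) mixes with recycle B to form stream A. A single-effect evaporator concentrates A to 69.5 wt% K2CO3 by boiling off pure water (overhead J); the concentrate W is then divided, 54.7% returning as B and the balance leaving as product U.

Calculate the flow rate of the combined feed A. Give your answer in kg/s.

Overall K2CO3 balance (none leaves overhead): K2CO3 in fresh feed = K2CO3 in product, i.e. 900.3×0.052 = (1−0.547)·W·0.695.
W = 46.816/(0.695×0.453) = 148.7 kg/s.
Recycle B = 0.547×148.7 = 81.338 kg/s.
Combined feed A = 900.3 + 81.338 = 981.64 kg/s.

981.6 kg/s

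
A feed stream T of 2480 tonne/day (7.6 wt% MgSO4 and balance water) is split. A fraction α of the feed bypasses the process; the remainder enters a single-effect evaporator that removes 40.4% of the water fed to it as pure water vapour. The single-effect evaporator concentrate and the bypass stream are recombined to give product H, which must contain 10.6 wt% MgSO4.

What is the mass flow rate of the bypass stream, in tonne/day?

599.8 tonne/day

All 2480×0.076 = 188.48 tonne/day of MgSO4 reaches H, so H = 188.48/0.106 = 1778.1 tonne/day and vapour = 701.89 tonne/day.
The evaporator receives (1−α)·2480 of feed at 0.924 water and removes 0.404 of that water:
0.404×0.924×(1−α)×2480 = 701.89
(1−α) = 701.89/925.77 = 0.7582;  α = 0.2418.
Bypass flow = 0.2418×2480 = 599.76 tonne/day.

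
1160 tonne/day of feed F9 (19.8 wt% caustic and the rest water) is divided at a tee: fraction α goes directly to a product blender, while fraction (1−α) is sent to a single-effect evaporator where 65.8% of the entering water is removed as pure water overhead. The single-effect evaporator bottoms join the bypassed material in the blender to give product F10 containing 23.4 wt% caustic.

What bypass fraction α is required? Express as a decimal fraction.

0.708

All 1160×0.198 = 229.68 tonne/day of caustic reaches F10, so F10 = 229.68/0.234 = 981.54 tonne/day and vapour = 178.46 tonne/day.
The evaporator receives (1−α)·1160 of feed at 0.802 water and removes 0.658 of that water:
0.658×0.802×(1−α)×1160 = 178.46
(1−α) = 178.46/612.15 = 0.2915;  α = 0.7085.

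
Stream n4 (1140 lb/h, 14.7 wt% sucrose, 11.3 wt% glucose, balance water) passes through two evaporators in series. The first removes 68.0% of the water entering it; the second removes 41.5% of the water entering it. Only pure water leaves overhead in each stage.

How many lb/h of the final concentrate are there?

454.3 lb/h

water in feed = 1140×0.740 = 843.6 lb/h.
After stage 1: water left = (1−0.680)×843.6 = 269.95; stream total = 566.35 lb/h.
After stage 2: water left = (1−0.415)×269.95 = 157.92; final concentrate = 454.32 lb/h.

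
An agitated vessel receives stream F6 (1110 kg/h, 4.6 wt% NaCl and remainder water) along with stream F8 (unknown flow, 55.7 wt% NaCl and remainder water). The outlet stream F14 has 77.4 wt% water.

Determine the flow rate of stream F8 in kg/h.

Let F8 be the unknown flow. Total out = 1110 + F8.
water balance: 1058.9 + 0.443·F8 = 0.774·(1110 + F8)
(0.443 − 0.774)·F8 = 0.774×1110 − 1058.9 = -199.8
F8 = -199.8 / -0.331 = 603.63 kg/h

603.6 kg/h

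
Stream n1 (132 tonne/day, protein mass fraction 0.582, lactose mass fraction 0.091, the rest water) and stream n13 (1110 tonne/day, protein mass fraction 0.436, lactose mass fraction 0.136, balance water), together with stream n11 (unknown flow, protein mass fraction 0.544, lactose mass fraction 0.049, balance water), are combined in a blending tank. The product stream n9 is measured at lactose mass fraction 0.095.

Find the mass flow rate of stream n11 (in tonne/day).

977.9 tonne/day

Let n11 be the unknown flow. Total out = 1242 + n11.
lactose balance: 162.97 + 0.049·n11 = 0.095·(1242 + n11)
(0.049 − 0.095)·n11 = 0.095×1242 − 162.97 = -44.982
n11 = -44.982 / -0.046 = 977.87 tonne/day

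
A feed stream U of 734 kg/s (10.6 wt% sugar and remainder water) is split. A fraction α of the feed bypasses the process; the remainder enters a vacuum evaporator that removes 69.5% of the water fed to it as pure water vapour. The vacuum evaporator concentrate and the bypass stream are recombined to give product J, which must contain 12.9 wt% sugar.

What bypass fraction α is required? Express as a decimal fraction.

All 734×0.106 = 77.804 kg/s of sugar reaches J, so J = 77.804/0.129 = 603.13 kg/s and vapour = 130.87 kg/s.
The evaporator receives (1−α)·734 of feed at 0.894 water and removes 0.695 of that water:
0.695×0.894×(1−α)×734 = 130.87
(1−α) = 130.87/456.06 = 0.2870;  α = 0.7130.

0.713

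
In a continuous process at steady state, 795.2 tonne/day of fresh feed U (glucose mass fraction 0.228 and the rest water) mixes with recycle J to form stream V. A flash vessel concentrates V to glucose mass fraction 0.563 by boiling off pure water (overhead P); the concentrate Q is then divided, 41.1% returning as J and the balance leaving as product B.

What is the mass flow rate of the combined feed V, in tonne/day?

Overall glucose balance (none leaves overhead): glucose in fresh feed = glucose in product, i.e. 795.2×0.228 = (1−0.411)·Q·0.563.
Q = 181.31/(0.563×0.589) = 546.75 tonne/day.
Recycle J = 0.411×546.75 = 224.71 tonne/day.
Combined feed V = 795.2 + 224.71 = 1019.9 tonne/day.

1020 tonne/day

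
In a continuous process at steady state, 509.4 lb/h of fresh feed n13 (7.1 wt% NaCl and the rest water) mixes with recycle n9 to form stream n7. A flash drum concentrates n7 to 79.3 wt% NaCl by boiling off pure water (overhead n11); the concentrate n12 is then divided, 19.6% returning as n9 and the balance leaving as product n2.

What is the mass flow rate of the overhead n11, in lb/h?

463.8 lb/h

Overall NaCl balance (none leaves overhead): NaCl in fresh feed = NaCl in product, i.e. 509.4×0.071 = (1−0.196)·n12·0.793.
n12 = 36.167/(0.793×0.804) = 56.727 lb/h.
Recycle n9 = 0.196×56.727 = 11.118 lb/h.
Combined feed n7 = 509.4 + 11.118 = 520.52 lb/h.
Overhead n11 = n7 − n12 = 520.52 − 56.727 = 463.79 lb/h.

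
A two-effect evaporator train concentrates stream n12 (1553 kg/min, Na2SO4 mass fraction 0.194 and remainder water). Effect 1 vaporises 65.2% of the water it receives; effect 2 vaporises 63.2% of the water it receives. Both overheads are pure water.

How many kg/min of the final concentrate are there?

water in feed = 1553×0.806 = 1251.7 kg/min.
After stage 1: water left = (1−0.652)×1251.7 = 435.6; stream total = 736.88 kg/min.
After stage 2: water left = (1−0.632)×435.6 = 160.3; final concentrate = 461.58 kg/min.

461.6 kg/min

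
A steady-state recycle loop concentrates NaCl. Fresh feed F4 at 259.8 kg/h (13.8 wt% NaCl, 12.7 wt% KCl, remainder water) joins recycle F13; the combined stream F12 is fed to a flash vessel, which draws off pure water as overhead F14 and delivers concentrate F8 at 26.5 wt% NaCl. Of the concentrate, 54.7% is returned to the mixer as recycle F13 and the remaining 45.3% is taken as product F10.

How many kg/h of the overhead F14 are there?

Overall NaCl balance (none leaves overhead): NaCl in fresh feed = NaCl in product, i.e. 259.8×0.138 = (1−0.547)·F8·0.265.
F8 = 35.852/(0.265×0.453) = 298.66 kg/h.
Recycle F13 = 0.547×298.66 = 163.37 kg/h.
Combined feed F12 = 259.8 + 163.37 = 423.17 kg/h.
Overhead F14 = F12 − F8 = 423.17 − 298.66 = 124.51 kg/h.

124.5 kg/h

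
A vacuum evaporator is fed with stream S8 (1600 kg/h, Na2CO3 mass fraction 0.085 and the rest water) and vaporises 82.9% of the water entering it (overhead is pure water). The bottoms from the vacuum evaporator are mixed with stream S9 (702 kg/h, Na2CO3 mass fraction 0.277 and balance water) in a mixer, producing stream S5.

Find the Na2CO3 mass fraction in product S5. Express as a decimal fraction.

Vapour removed = 0.829×0.915×1600 = 1213.7 kg/h; concentrate = 386.34 kg/h.
Na2CO3 reaching the mixer = 136 (from concentrate) + 702×0.277 = 330.45 kg/h.
Product flow = 386.34 + 702 = 1088.3 kg/h; Na2CO3 fraction = 0.304.

0.304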